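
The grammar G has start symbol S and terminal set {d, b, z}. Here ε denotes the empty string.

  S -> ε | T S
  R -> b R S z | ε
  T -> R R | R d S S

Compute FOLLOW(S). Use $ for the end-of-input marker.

{$, b, d, z}

FIRST(R) = {ε, b}
FIRST(T) = {ε, b, d}  (via R R, R d S S)
FIRST(S) = {ε, b, d}  (via T S)
FOLLOW(S) includes $ since S is the start symbol.
FOLLOW(S): in S->T S, the suffix after S is empty (adds nothing new); in R->b R S z, S is followed by z with FIRST {z}; in T->R d S S (occurrence 1), S is followed by S with FIRST {ε, b, d}; in T->R d S S (occurrence 1), the suffix after S is nullable, so FOLLOW(S) ⊇ FOLLOW(T) = {$, b, d, z}; in T->R d S S (occurrence 2), the suffix after S is empty, so FOLLOW(S) ⊇ FOLLOW(T) = {$, b, d, z}. Thus FOLLOW(S) = {$, b, d, z}.
FOLLOW(T): in S->T S, T is followed by S with FIRST {ε, b, d}; in S->T S, the suffix after T is nullable, so FOLLOW(T) ⊇ FOLLOW(S) = {$, b, d, z}. Thus FOLLOW(T) = {$, b, d, z}.
FOLLOW(R): in R->b R S z, R is followed by S z with FIRST {b, d, z}; in T->R R (occurrence 1), R is followed by R with FIRST {ε, b}; in T->R R (occurrence 1), the suffix after R is nullable, so FOLLOW(R) ⊇ FOLLOW(T) = {$, b, d, z}; in T->R R (occurrence 2), the suffix after R is empty, so FOLLOW(R) ⊇ FOLLOW(T) = {$, b, d, z}; in T->R d S S, R is followed by d S S with FIRST {d}. Thus FOLLOW(R) = {$, b, d, z}.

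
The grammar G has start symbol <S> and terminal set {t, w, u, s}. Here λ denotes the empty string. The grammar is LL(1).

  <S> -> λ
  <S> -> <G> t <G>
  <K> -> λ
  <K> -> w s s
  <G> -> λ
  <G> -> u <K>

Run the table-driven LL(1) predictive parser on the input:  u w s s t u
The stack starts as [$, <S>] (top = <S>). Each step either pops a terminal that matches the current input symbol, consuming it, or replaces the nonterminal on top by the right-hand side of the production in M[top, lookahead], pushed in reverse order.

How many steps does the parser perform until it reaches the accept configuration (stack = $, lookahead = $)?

step 1: stack=$ <S>  input=u w s s t u $  — expand <S> -> <G> t <G>
step 2: stack=$ <G> t <G>  input=u w s s t u $  — expand <G> -> u <K>
step 3: stack=$ <G> t <K> u  input=u w s s t u $  — match u
step 4: stack=$ <G> t <K>  input=w s s t u $  — expand <K> -> w s s
step 5: stack=$ <G> t s s w  input=w s s t u $  — match w
step 6: stack=$ <G> t s s  input=s s t u $  — match s
step 7: stack=$ <G> t s  input=s t u $  — match s
step 8: stack=$ <G> t  input=t u $  — match t
step 9: stack=$ <G>  input=u $  — expand <G> -> u <K>
step 10: stack=$ <K> u  input=u $  — match u
step 11: stack=$ <K>  input=$  — expand <K> -> λ
Accept reached after 11 steps.

11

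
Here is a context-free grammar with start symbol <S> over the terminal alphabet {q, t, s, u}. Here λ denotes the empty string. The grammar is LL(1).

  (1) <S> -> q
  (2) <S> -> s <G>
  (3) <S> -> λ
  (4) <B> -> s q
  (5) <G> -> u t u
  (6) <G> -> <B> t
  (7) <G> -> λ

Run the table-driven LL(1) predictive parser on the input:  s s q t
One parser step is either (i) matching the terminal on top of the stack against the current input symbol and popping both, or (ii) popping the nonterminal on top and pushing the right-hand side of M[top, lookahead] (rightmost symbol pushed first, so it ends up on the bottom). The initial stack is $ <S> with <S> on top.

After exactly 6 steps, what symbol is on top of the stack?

step 1: stack=$ <S>  input=s s q t $  — expand <S> -> s <G>
step 2: stack=$ <G> s  input=s s q t $  — match s
step 3: stack=$ <G>  input=s q t $  — expand <G> -> <B> t
step 4: stack=$ t <B>  input=s q t $  — expand <B> -> s q
step 5: stack=$ t q s  input=s q t $  — match s
step 6: stack=$ t q  input=q t $  — match q
Stack after step 6: $ t (top = t).

t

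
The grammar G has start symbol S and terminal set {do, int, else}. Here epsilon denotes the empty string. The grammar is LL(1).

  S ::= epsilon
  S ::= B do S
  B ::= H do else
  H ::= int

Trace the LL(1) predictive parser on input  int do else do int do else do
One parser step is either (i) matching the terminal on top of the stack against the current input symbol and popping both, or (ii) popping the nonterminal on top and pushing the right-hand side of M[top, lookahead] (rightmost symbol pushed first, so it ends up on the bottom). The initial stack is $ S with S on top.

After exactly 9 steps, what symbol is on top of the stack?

H

step 1: stack=$ S  input=int do else do int do else do $  — expand S ::= B do S
step 2: stack=$ S do B  input=int do else do int do else do $  — expand B ::= H do else
step 3: stack=$ S do else do H  input=int do else do int do else do $  — expand H ::= int
step 4: stack=$ S do else do int  input=int do else do int do else do $  — match int
step 5: stack=$ S do else do  input=do else do int do else do $  — match do
step 6: stack=$ S do else  input=else do int do else do $  — match else
step 7: stack=$ S do  input=do int do else do $  — match do
step 8: stack=$ S  input=int do else do $  — expand S ::= B do S
step 9: stack=$ S do B  input=int do else do $  — expand B ::= H do else
Stack after step 9: $ S do else do H (top = H).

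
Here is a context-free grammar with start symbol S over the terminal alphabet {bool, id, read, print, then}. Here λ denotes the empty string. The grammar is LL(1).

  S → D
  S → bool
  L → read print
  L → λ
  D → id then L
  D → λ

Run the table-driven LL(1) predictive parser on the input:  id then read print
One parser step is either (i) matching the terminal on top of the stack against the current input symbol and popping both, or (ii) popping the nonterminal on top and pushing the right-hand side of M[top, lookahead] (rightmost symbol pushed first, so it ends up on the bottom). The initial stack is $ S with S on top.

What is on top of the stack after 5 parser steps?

step 1: stack=$ S  input=id then read print $  — expand S → D
step 2: stack=$ D  input=id then read print $  — expand D → id then L
step 3: stack=$ L then id  input=id then read print $  — match id
step 4: stack=$ L then  input=then read print $  — match then
step 5: stack=$ L  input=read print $  — expand L → read print
Stack after step 5: $ print read (top = read).

read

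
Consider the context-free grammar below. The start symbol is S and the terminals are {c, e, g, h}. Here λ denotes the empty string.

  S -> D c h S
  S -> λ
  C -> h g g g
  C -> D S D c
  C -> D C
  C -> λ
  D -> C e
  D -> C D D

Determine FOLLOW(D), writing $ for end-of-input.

{c, e, h}

FIRST(S): from S->D c h S we get {e, h}; from S->λ we get {λ}. So FIRST(S) = {λ, e, h}.
FIRST(C): from C->h g g g we get {h}; from C->D S D c we get {e, h}; from C->D C we get {e, h}; from C->λ we get {λ}. So FIRST(C) = {λ, e, h}.
FIRST(D): from D->C e we get {e, h}; from D->C D D we get {e, h}. So FIRST(D) = {e, h}.
FOLLOW(S) includes $ since S is the start symbol.
FOLLOW(S): in S->D c h S, the suffix after S is empty (adds nothing new); in C->D S D c, S is followed by D c with FIRST {e, h}. Thus FOLLOW(S) = {$, e, h}.
FOLLOW(C): in C->D C, the suffix after C is empty (adds nothing new); in D->C e, C is followed by e with FIRST {e}; in D->C D D, C is followed by D D with FIRST {e, h}. Thus FOLLOW(C) = {e, h}.
FOLLOW(D): in S->D c h S, D is followed by c h S with FIRST {c}; in C->D S D c (occurrence 1), D is followed by S D c with FIRST {e, h}; in C->D S D c (occurrence 2), D is followed by c with FIRST {c}; in C->D C, D is followed by C with FIRST {λ, e, h}; in C->D C, the suffix after D is nullable, so FOLLOW(D) ⊇ FOLLOW(C) = {e, h}; in D->C D D (occurrence 1), D is followed by D with FIRST {e, h}; in D->C D D (occurrence 2), the suffix after D is empty (adds nothing new). Thus FOLLOW(D) = {c, e, h}.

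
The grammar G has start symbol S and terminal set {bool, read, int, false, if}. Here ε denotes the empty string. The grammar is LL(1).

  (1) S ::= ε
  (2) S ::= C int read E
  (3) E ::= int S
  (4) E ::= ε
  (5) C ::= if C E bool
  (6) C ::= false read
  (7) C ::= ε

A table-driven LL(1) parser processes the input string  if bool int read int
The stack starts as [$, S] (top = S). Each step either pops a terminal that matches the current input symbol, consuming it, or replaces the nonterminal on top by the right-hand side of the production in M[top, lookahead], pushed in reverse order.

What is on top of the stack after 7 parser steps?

read

     Stack                     Input                   Action
  1  $ S                       if bool int read int $  expand S ::= C int read E
  2  $ E read int C            if bool int read int $  expand C ::= if C E bool
  3  $ E read int bool E C if  if bool int read int $  match if
  4  $ E read int bool E C     bool int read int $     expand C ::= ε
  5  $ E read int bool E       bool int read int $     expand E ::= ε
  6  $ E read int bool         bool int read int $     match bool
  7  $ E read int              int read int $          match int
Stack after step 7: $ E read (top = read).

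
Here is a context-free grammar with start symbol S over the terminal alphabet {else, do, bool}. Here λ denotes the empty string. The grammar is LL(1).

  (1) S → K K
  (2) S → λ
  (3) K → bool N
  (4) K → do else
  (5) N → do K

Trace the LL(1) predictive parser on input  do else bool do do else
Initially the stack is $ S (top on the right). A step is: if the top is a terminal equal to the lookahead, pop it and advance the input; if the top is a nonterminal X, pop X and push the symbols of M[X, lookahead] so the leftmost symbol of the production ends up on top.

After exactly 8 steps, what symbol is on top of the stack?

K

step 1: stack=$ S  input=do else bool do do else $  — expand S → K K
step 2: stack=$ K K  input=do else bool do do else $  — expand K → do else
step 3: stack=$ K else do  input=do else bool do do else $  — match do
step 4: stack=$ K else  input=else bool do do else $  — match else
step 5: stack=$ K  input=bool do do else $  — expand K → bool N
step 6: stack=$ N bool  input=bool do do else $  — match bool
step 7: stack=$ N  input=do do else $  — expand N → do K
step 8: stack=$ K do  input=do do else $  — match do
Stack after step 8: $ K (top = K).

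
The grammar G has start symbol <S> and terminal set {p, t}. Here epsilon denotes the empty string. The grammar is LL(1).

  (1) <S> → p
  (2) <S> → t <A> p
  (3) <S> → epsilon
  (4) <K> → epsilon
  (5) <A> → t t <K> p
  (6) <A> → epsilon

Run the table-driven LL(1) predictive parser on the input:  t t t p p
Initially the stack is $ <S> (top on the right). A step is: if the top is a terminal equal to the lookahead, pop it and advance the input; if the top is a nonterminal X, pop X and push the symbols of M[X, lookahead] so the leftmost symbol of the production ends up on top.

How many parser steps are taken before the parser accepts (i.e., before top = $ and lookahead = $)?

8

     Stack          Input        Action
  1  $ <S>          t t t p p $  expand <S> → t <A> p
  2  $ p <A> t      t t t p p $  match t
  3  $ p <A>        t t p p $    expand <A> → t t <K> p
  4  $ p p <K> t t  t t p p $    match t
  5  $ p p <K> t    t p p $      match t
  6  $ p p <K>      p p $        expand <K> → epsilon
  7  $ p p          p p $        match p
  8  $ p            p $          match p
Accept reached after 8 steps.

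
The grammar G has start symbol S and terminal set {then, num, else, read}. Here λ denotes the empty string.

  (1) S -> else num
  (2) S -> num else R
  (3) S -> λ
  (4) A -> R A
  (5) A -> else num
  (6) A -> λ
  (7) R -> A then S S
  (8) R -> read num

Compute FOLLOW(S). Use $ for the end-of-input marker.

{$, else, num, read, then}

FIRST(S): from S->else num we get {else}; from S->num else R we get {num}; from S->λ we get {λ}. So FIRST(S) = {λ, else, num}.
FIRST(A): from A->R A we get {else, read, then}; from A->else num we get {else}; from A->λ we get {λ}. So FIRST(A) = {λ, else, read, then}.
FIRST(R): from R->A then S S we get {else, read, then}; from R->read num we get {read}. So FIRST(R) = {else, read, then}.
FOLLOW(S) includes $ since S is the start symbol.
FOLLOW(A): in A->R A, the suffix after A is empty (adds nothing new); in R->A then S S, A is followed by then S S with FIRST {then}. Thus FOLLOW(A) = {then}.
FOLLOW(S): in R->A then S S (occurrence 1), S is followed by S with FIRST {λ, else, num}; in R->A then S S (occurrence 1), the suffix after S is nullable, so FOLLOW(S) ⊇ FOLLOW(R) = {$, else, num, read, then}; in R->A then S S (occurrence 2), the suffix after S is empty, so FOLLOW(S) ⊇ FOLLOW(R) = {$, else, num, read, then}. Thus FOLLOW(S) = {$, else, num, read, then}.
FOLLOW(R): in S->num else R, the suffix after R is empty, so FOLLOW(R) ⊇ FOLLOW(S) = {$, else, num, read, then}; in A->R A, R is followed by A with FIRST {λ, else, read, then}; in A->R A, the suffix after R is nullable, so FOLLOW(R) ⊇ FOLLOW(A) = {then}. Thus FOLLOW(R) = {$, else, num, read, then}.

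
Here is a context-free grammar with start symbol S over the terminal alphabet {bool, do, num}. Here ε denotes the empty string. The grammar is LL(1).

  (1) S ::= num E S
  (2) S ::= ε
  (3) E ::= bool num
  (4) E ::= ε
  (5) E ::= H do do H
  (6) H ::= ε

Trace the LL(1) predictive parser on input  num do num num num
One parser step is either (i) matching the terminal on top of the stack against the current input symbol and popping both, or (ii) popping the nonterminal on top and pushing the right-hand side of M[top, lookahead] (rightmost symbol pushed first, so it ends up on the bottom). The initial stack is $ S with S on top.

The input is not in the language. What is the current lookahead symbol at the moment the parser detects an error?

step 1: stack=$ S  input=num do num num num $  — expand S ::= num E S
step 2: stack=$ S E num  input=num do num num num $  — match num
step 3: stack=$ S E  input=do num num num $  — expand E ::= H do do H
step 4: stack=$ S H do do H  input=do num num num $  — expand H ::= ε
step 5: stack=$ S H do do  input=do num num num $  — match do
step 6: stack=$ S H do  input=num num num $  — error: top is terminal do but lookahead is num

num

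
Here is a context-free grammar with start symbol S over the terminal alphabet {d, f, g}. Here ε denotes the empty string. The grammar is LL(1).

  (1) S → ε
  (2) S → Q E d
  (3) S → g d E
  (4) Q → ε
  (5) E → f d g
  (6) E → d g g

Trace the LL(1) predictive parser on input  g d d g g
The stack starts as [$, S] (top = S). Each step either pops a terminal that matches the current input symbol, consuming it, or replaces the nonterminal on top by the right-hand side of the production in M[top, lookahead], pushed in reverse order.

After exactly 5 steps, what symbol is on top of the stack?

g

step 1: stack=$ S  input=g d d g g $  — expand S → g d E
step 2: stack=$ E d g  input=g d d g g $  — match g
step 3: stack=$ E d  input=d d g g $  — match d
step 4: stack=$ E  input=d g g $  — expand E → d g g
step 5: stack=$ g g d  input=d g g $  — match d
Stack after step 5: $ g g (top = g).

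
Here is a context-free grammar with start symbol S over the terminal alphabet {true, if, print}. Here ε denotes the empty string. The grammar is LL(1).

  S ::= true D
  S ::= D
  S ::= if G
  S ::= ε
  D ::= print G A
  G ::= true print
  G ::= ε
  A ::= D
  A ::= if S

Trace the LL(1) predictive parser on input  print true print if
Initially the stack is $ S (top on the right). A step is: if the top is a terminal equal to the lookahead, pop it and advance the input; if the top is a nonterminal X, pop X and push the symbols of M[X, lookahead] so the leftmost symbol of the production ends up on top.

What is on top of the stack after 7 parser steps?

     Stack           Input                  Action
  1  $ S             print true print if $  expand S ::= D
  2  $ D             print true print if $  expand D ::= print G A
  3  $ A G print     print true print if $  match print
  4  $ A G           true print if $        expand G ::= true print
  5  $ A print true  true print if $        match true
  6  $ A print       print if $             match print
  7  $ A             if $                   expand A ::= if S
Stack after step 7: $ S if (top = if).

if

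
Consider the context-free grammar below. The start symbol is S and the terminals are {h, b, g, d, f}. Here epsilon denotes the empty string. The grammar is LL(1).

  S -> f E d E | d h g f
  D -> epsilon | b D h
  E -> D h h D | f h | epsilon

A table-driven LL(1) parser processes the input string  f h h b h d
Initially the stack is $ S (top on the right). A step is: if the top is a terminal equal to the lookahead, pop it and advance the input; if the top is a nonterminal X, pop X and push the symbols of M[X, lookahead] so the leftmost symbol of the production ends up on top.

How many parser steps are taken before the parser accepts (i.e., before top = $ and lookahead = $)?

      Stack          Input          Action
   1  $ S            f h h b h d $  expand S -> f E d E
   2  $ E d E f      f h h b h d $  match f
   3  $ E d E        h h b h d $    expand E -> D h h D
   4  $ E d D h h D  h h b h d $    expand D -> epsilon
   5  $ E d D h h    h h b h d $    match h
   6  $ E d D h      h b h d $      match h
   7  $ E d D        b h d $        expand D -> b D h
   8  $ E d h D b    b h d $        match b
   9  $ E d h D      h d $          expand D -> epsilon
  10  $ E d h        h d $          match h
  11  $ E d          d $            match d
  12  $ E            $              expand E -> epsilon
Accept reached after 12 steps.

12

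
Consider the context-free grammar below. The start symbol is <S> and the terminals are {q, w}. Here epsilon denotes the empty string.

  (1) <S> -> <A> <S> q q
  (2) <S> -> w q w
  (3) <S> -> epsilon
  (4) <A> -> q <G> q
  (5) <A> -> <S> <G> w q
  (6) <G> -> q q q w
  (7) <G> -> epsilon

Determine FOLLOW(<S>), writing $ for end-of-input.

FIRST(<G>) = {epsilon, q}
FIRST(<S>) = {epsilon, q, w}  (via <A> <S> q q)
FIRST(<A>) = {q, w}  (via <S> <G> w q)
FOLLOW(<S>) includes $ since <S> is the start symbol.
FOLLOW(<S>): in <S>-><A> <S> q q, <S> is followed by q q with FIRST {q}; in <A>-><S> <G> w q, <S> is followed by <G> w q with FIRST {q, w}. Thus FOLLOW(<S>) = {$, q, w}.
FOLLOW(<A>): in <S>-><A> <S> q q, <A> is followed by <S> q q with FIRST {q, w}. Thus FOLLOW(<A>) = {q, w}.
FOLLOW(<G>): in <A>->q <G> q, <G> is followed by q with FIRST {q}; in <A>-><S> <G> w q, <G> is followed by w q with FIRST {w}. Thus FOLLOW(<G>) = {q, w}.

{$, q, w}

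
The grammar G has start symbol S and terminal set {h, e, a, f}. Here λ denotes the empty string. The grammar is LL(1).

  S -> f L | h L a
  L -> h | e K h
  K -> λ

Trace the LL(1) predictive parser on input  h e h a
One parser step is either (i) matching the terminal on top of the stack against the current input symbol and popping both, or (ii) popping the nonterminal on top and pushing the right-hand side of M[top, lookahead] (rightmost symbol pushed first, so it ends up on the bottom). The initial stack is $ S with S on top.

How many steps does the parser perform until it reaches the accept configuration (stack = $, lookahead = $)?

     Stack      Input      Action
  1  $ S        h e h a $  expand S -> h L a
  2  $ a L h    h e h a $  match h
  3  $ a L      e h a $    expand L -> e K h
  4  $ a h K e  e h a $    match e
  5  $ a h K    h a $      expand K -> λ
  6  $ a h      h a $      match h
  7  $ a        a $        match a
Accept reached after 7 steps.

7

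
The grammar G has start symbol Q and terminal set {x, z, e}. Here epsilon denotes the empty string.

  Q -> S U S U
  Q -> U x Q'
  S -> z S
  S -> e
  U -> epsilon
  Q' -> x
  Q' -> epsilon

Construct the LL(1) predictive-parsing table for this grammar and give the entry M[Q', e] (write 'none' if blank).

none

FIRST(S) = {e, z}
FIRST(U) = {epsilon}
FIRST(Q') = {epsilon, x}
FIRST(Q) = {e, x, z}  (via S U S U, U x Q')
FOLLOW(Q) includes $ since Q is the start symbol.
FOLLOW(Q): Q appears on no right-hand side. Thus FOLLOW(Q) = {$}.
FOLLOW(Q'): in Q->U x Q', the suffix after Q' is empty, so FOLLOW(Q') ⊇ FOLLOW(Q) = {$}. Thus FOLLOW(Q') = {$}.
For Q' -> x: FIRST(x) = {x}, so it goes in M[Q', t] for t ∈ {x}.
For Q' -> epsilon: FIRST(epsilon) = {epsilon}, so it goes in M[Q', t] for t ∈ {}; since epsilon ∈ FIRST, also for every t ∈ FOLLOW(Q') = {$}.
None of these place a production in M[Q', e].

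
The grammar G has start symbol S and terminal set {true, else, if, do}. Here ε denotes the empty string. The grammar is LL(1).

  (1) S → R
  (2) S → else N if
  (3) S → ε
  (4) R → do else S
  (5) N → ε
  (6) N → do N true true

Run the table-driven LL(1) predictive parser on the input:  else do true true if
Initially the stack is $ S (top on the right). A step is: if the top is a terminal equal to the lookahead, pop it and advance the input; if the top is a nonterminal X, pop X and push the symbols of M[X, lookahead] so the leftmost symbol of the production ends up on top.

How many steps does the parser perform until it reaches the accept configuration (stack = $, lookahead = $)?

step 1: stack=$ S  input=else do true true if $  — expand S → else N if
step 2: stack=$ if N else  input=else do true true if $  — match else
step 3: stack=$ if N  input=do true true if $  — expand N → do N true true
step 4: stack=$ if true true N do  input=do true true if $  — match do
step 5: stack=$ if true true N  input=true true if $  — expand N → ε
step 6: stack=$ if true true  input=true true if $  — match true
step 7: stack=$ if true  input=true if $  — match true
step 8: stack=$ if  input=if $  — match if
Accept reached after 8 steps.

8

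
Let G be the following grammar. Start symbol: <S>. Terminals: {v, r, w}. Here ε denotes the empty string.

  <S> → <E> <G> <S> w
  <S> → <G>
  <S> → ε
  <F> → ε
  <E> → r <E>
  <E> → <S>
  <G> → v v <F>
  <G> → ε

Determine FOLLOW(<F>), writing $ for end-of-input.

FIRST(<F>): from <F>→ε we get {ε}. So FIRST(<F>) = {ε}.
FIRST(<G>): from <G>→v v <F> we get {v}; from <G>→ε we get {ε}. So FIRST(<G>) = {ε, v}.
FIRST(<S>): from <S>→<E> <G> <S> w we get {r, v, w}; from <S>→<G> we get {ε, v}; from <S>→ε we get {ε}. So FIRST(<S>) = {ε, r, v, w}.
FIRST(<E>): from <E>→r <E> we get {r}; from <E>→<S> we get {ε, r, v, w}. So FIRST(<E>) = {ε, r, v, w}.
FOLLOW(<S>) includes $ since <S> is the start symbol.
FOLLOW(<E>): in <S>→<E> <G> <S> w, <E> is followed by <G> <S> w with FIRST {r, v, w}; in <E>→r <E>, the suffix after <E> is empty (adds nothing new). Thus FOLLOW(<E>) = {r, v, w}.
FOLLOW(<S>): in <S>→<E> <G> <S> w, <S> is followed by w with FIRST {w}; in <E>→<S>, the suffix after <S> is empty, so FOLLOW(<S>) ⊇ FOLLOW(<E>) = {r, v, w}. Thus FOLLOW(<S>) = {$, r, v, w}.
FOLLOW(<G>): in <S>→<E> <G> <S> w, <G> is followed by <S> w with FIRST {r, v, w}; in <S>→<G>, the suffix after <G> is empty, so FOLLOW(<G>) ⊇ FOLLOW(<S>) = {$, r, v, w}. Thus FOLLOW(<G>) = {$, r, v, w}.
FOLLOW(<F>): in <G>→v v <F>, the suffix after <F> is empty, so FOLLOW(<F>) ⊇ FOLLOW(<G>) = {$, r, v, w}. Thus FOLLOW(<F>) = {$, r, v, w}.

{$, r, v, w}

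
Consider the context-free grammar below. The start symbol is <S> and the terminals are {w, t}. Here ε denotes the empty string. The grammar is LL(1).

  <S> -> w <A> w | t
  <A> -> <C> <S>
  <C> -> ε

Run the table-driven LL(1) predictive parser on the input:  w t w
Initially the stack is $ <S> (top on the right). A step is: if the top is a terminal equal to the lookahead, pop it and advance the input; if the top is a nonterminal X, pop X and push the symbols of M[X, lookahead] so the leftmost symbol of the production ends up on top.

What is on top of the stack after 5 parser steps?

t

     Stack        Input    Action
  1  $ <S>        w t w $  expand <S> -> w <A> w
  2  $ w <A> w    w t w $  match w
  3  $ w <A>      t w $    expand <A> -> <C> <S>
  4  $ w <S> <C>  t w $    expand <C> -> ε
  5  $ w <S>      t w $    expand <S> -> t
Stack after step 5: $ w t (top = t).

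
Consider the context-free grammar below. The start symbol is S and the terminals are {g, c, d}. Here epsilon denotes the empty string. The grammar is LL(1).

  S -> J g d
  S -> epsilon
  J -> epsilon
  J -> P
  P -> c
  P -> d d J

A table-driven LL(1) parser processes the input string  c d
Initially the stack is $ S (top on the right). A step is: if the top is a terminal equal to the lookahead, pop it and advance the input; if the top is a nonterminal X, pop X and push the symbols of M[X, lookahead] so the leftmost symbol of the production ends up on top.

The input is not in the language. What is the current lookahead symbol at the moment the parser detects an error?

d

     Stack    Input  Action
  1  $ S      c d $  expand S -> J g d
  2  $ d g J  c d $  expand J -> P
  3  $ d g P  c d $  expand P -> c
  4  $ d g c  c d $  match c
  5  $ d g    d $    error: top is terminal g but lookahead is d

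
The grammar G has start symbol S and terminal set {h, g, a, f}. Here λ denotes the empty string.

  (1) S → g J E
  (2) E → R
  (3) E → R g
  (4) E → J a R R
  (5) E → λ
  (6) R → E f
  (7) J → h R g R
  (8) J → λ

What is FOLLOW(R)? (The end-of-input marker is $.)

FIRST(S): from S→g J E we get {g}. So FIRST(S) = {g}.
FIRST(J): from J→h R g R we get {h}; from J→λ we get {λ}. So FIRST(J) = {λ, h}.
FIRST(E): from E→R we get {a, f, h}; from E→R g we get {a, f, h}; from E→J a R R we get {a, h}; from E→λ we get {λ}. So FIRST(E) = {λ, a, f, h}.
FIRST(R): from R→E f we get {a, f, h}. So FIRST(R) = {a, f, h}.
FOLLOW(S) includes $ since S is the start symbol.
FOLLOW(S): S appears on no right-hand side. Thus FOLLOW(S) = {$}.
FOLLOW(E): in S→g J E, the suffix after E is empty, so FOLLOW(E) ⊇ FOLLOW(S) = {$}; in R→E f, E is followed by f with FIRST {f}. Thus FOLLOW(E) = {$, f}.
FOLLOW(J): in S→g J E, J is followed by E with FIRST {λ, a, f, h}; in S→g J E, the suffix after J is nullable, so FOLLOW(J) ⊇ FOLLOW(S) = {$}; in E→J a R R, J is followed by a R R with FIRST {a}. Thus FOLLOW(J) = {$, a, f, h}.
FOLLOW(R): in E→R, the suffix after R is empty, so FOLLOW(R) ⊇ FOLLOW(E) = {$, f}; in E→R g, R is followed by g with FIRST {g}; in E→J a R R (occurrence 1), R is followed by R with FIRST {a, f, h}; in E→J a R R (occurrence 2), the suffix after R is empty, so FOLLOW(R) ⊇ FOLLOW(E) = {$, f}; in J→h R g R (occurrence 1), R is followed by g R with FIRST {g}; in J→h R g R (occurrence 2), the suffix after R is empty, so FOLLOW(R) ⊇ FOLLOW(J) = {$, a, f, h}. Thus FOLLOW(R) = {$, a, f, g, h}.

{$, a, f, g, h}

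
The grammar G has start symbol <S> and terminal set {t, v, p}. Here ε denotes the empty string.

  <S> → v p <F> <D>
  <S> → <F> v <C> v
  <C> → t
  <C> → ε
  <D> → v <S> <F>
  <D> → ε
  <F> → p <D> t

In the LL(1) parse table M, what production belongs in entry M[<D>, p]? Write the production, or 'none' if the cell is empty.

<D> → ε

FIRST(<C>) = {ε, t}
FIRST(<D>) = {ε, v}
FIRST(<F>) = {p}
FIRST(<S>) = {p, v}  (via <F> v <C> v)
FOLLOW(<S>) includes $ since <S> is the start symbol.
FOLLOW(<S>): in <D>→v <S> <F>, <S> is followed by <F> with FIRST {p}. Thus FOLLOW(<S>) = {$, p}.
FOLLOW(<D>): in <S>→v p <F> <D>, the suffix after <D> is empty, so FOLLOW(<D>) ⊇ FOLLOW(<S>) = {$, p}; in <F>→p <D> t, <D> is followed by t with FIRST {t}. Thus FOLLOW(<D>) = {$, p, t}.
For <D> → v <S> <F>: FIRST(v <S> <F>) = {v}, so it goes in M[<D>, t] for t ∈ {v}.
For <D> → ε: FIRST(ε) = {ε}, so it goes in M[<D>, t] for t ∈ {}; since ε ∈ FIRST, also for every t ∈ FOLLOW(<D>) = {$, p, t}.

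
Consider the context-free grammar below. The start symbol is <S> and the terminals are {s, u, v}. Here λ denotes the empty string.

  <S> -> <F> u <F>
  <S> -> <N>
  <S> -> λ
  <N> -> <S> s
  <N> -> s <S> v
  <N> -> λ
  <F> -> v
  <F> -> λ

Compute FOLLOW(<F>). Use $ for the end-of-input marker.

FIRST(<F>): from <F>->v we get {v}; from <F>->λ we get {λ}. So FIRST(<F>) = {λ, v}.
FIRST(<S>): from <S>-><F> u <F> we get {u, v}; from <S>-><N> we get {λ, s, u, v}; from <S>->λ we get {λ}. So FIRST(<S>) = {λ, s, u, v}.
FIRST(<N>): from <N>-><S> s we get {s, u, v}; from <N>->s <S> v we get {s}; from <N>->λ we get {λ}. So FIRST(<N>) = {λ, s, u, v}.
FOLLOW(<S>) includes $ since <S> is the start symbol.
FOLLOW(<S>): in <N>-><S> s, <S> is followed by s with FIRST {s}; in <N>->s <S> v, <S> is followed by v with FIRST {v}. Thus FOLLOW(<S>) = {$, s, v}.
FOLLOW(<N>): in <S>-><N>, the suffix after <N> is empty, so FOLLOW(<N>) ⊇ FOLLOW(<S>) = {$, s, v}. Thus FOLLOW(<N>) = {$, s, v}.
FOLLOW(<F>): in <S>-><F> u <F> (occurrence 1), <F> is followed by u <F> with FIRST {u}; in <S>-><F> u <F> (occurrence 2), the suffix after <F> is empty, so FOLLOW(<F>) ⊇ FOLLOW(<S>) = {$, s, v}. Thus FOLLOW(<F>) = {$, s, u, v}.

{$, s, u, v}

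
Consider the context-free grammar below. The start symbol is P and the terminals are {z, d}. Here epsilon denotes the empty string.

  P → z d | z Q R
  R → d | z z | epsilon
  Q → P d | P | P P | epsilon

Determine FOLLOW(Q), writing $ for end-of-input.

FIRST(P): from P→z d we get {z}; from P→z Q R we get {z}. So FIRST(P) = {z}.
FIRST(R): from R→d we get {d}; from R→z z we get {z}; from R→epsilon we get {epsilon}. So FIRST(R) = {epsilon, d, z}.
FIRST(Q): from Q→P d we get {z}; from Q→P we get {z}; from Q→P P we get {z}; from Q→epsilon we get {epsilon}. So FIRST(Q) = {epsilon, z}.
FOLLOW(P) includes $ since P is the start symbol.
FOLLOW(P): in Q→P d, P is followed by d with FIRST {d}; in Q→P, the suffix after P is empty, so FOLLOW(P) ⊇ FOLLOW(Q) = {$, d, z}; in Q→P P (occurrence 1), P is followed by P with FIRST {z}; in Q→P P (occurrence 2), the suffix after P is empty, so FOLLOW(P) ⊇ FOLLOW(Q) = {$, d, z}. Thus FOLLOW(P) = {$, d, z}.
FOLLOW(R): in P→z Q R, the suffix after R is empty, so FOLLOW(R) ⊇ FOLLOW(P) = {$, d, z}. Thus FOLLOW(R) = {$, d, z}.
FOLLOW(Q): in P→z Q R, Q is followed by R with FIRST {epsilon, d, z}; in P→z Q R, the suffix after Q is nullable, so FOLLOW(Q) ⊇ FOLLOW(P) = {$, d, z}. Thus FOLLOW(Q) = {$, d, z}.

{$, d, z}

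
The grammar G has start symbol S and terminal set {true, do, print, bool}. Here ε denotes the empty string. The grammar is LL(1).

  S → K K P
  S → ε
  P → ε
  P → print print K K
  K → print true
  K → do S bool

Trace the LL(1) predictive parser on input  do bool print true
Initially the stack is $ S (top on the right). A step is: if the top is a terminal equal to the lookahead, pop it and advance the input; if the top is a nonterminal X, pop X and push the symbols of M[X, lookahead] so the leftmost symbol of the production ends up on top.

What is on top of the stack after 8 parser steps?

step 1: stack=$ S  input=do bool print true $  — expand S → K K P
step 2: stack=$ P K K  input=do bool print true $  — expand K → do S bool
step 3: stack=$ P K bool S do  input=do bool print true $  — match do
step 4: stack=$ P K bool S  input=bool print true $  — expand S → ε
step 5: stack=$ P K bool  input=bool print true $  — match bool
step 6: stack=$ P K  input=print true $  — expand K → print true
step 7: stack=$ P true print  input=print true $  — match print
step 8: stack=$ P true  input=true $  — match true
Stack after step 8: $ P (top = P).

P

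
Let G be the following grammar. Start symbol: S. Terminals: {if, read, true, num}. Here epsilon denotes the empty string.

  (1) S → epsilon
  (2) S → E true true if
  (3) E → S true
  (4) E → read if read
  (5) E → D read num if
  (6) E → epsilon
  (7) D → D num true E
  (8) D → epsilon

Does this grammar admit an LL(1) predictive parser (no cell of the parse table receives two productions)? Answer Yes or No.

No

FIRST(S) = {epsilon, num, read, true}
FIRST(E) = {epsilon, num, read, true}
FIRST(D) = {epsilon, num}
FOLLOW(S) = {$, true}
FOLLOW(E) = {num, read, true}
FOLLOW(D) = {num, read}
Cell M[D, num] receives both D → D num true E and D → epsilon — the grammar is not LL(1).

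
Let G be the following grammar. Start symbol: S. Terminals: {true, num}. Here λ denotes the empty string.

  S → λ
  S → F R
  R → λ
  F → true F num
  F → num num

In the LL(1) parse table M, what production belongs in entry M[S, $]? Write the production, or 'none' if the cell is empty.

S → λ

FIRST(R): from R→λ we get {λ}. So FIRST(R) = {λ}.
FIRST(F): from F→true F num we get {true}; from F→num num we get {num}. So FIRST(F) = {num, true}.
FIRST(S): from S→λ we get {λ}; from S→F R we get {num, true}. So FIRST(S) = {λ, num, true}.
FOLLOW(S) includes $ since S is the start symbol.
FOLLOW(S): S appears on no right-hand side. Thus FOLLOW(S) = {$}.
For S → λ: FIRST(λ) = {λ}, so it goes in M[S, t] for t ∈ {}; since λ ∈ FIRST, also for every t ∈ FOLLOW(S) = {$}.
For S → F R: FIRST(F R) = {num, true}, so it goes in M[S, t] for t ∈ {num, true}.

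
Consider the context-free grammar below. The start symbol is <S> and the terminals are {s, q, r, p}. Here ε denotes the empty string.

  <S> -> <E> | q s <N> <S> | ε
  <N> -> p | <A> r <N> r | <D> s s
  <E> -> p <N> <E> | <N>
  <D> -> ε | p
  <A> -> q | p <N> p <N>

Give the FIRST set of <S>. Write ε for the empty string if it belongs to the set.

FIRST(<D>) = {ε, p}
FIRST(<A>) = {p, q}
FIRST(<N>) = {p, q, s}  (via <A> r <N> r, <D> s s)
FIRST(<E>) = {p, q, s}  (via <N>)
FIRST(<S>) = {ε, p, q, s}  (via <E>)

{ε, p, q, s}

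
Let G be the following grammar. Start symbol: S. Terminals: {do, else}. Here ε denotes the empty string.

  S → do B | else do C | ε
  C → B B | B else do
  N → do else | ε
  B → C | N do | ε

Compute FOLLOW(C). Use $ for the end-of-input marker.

FIRST(S) = {ε, do, else}
FIRST(N) = {ε, do}
FIRST(C) = {ε, do, else}  (via B B, B else do)
FIRST(B) = {ε, do, else}  (via C, N do)
FOLLOW(S) includes $ since S is the start symbol.
FOLLOW(S): S appears on no right-hand side. Thus FOLLOW(S) = {$}.
FOLLOW(N): in B→N do, N is followed by do with FIRST {do}. Thus FOLLOW(N) = {do}.
FOLLOW(C): in S→else do C, the suffix after C is empty, so FOLLOW(C) ⊇ FOLLOW(S) = {$}; in B→C, the suffix after C is empty, so FOLLOW(C) ⊇ FOLLOW(B) = {$, do, else}. Thus FOLLOW(C) = {$, do, else}.
FOLLOW(B): in S→do B, the suffix after B is empty, so FOLLOW(B) ⊇ FOLLOW(S) = {$}; in C→B B (occurrence 1), B is followed by B with FIRST {ε, do, else}; in C→B B (occurrence 1), the suffix after B is nullable, so FOLLOW(B) ⊇ FOLLOW(C) = {$, do, else}; in C→B B (occurrence 2), the suffix after B is empty, so FOLLOW(B) ⊇ FOLLOW(C) = {$, do, else}; in C→B else do, B is followed by else do with FIRST {else}. Thus FOLLOW(B) = {$, do, else}.

{$, do, else}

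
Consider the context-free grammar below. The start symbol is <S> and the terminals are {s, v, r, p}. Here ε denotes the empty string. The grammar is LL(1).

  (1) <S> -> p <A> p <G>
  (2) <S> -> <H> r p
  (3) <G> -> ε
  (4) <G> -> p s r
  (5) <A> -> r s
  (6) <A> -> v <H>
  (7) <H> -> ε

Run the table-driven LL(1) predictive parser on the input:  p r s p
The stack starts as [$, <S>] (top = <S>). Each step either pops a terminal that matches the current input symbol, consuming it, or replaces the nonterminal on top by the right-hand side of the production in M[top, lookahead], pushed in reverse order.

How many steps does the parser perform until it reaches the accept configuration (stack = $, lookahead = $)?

     Stack          Input      Action
  1  $ <S>          p r s p $  expand <S> -> p <A> p <G>
  2  $ <G> p <A> p  p r s p $  match p
  3  $ <G> p <A>    r s p $    expand <A> -> r s
  4  $ <G> p s r    r s p $    match r
  5  $ <G> p s      s p $      match s
  6  $ <G> p        p $        match p
  7  $ <G>          $          expand <G> -> ε
Accept reached after 7 steps.

7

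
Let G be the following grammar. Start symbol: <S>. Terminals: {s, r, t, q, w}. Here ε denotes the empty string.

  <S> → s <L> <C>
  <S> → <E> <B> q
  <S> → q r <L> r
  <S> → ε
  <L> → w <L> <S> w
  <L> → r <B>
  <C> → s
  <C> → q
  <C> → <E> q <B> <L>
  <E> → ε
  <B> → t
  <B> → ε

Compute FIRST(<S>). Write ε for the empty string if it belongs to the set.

FIRST(<L>): from <L>→w <L> <S> w we get {w}; from <L>→r <B> we get {r}. So FIRST(<L>) = {r, w}.
FIRST(<E>): from <E>→ε we get {ε}. So FIRST(<E>) = {ε}.
FIRST(<B>): from <B>→t we get {t}; from <B>→ε we get {ε}. So FIRST(<B>) = {ε, t}.
FIRST(<S>): from <S>→s <L> <C> we get {s}; from <S>→<E> <B> q we get {q, t}; from <S>→q r <L> r we get {q}; from <S>→ε we get {ε}. So FIRST(<S>) = {ε, q, s, t}.
FIRST(<C>): from <C>→s we get {s}; from <C>→q we get {q}; from <C>→<E> q <B> <L> we get {q}. So FIRST(<C>) = {q, s}.

{ε, q, s, t}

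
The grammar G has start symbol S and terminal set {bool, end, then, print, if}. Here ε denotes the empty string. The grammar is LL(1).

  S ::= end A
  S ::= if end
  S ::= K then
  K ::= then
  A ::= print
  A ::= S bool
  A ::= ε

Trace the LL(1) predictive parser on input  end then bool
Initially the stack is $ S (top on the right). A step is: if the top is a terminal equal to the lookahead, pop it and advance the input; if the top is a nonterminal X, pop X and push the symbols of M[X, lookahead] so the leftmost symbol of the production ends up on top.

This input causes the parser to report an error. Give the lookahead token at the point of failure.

bool

step 1: stack=$ S  input=end then bool $  — expand S ::= end A
step 2: stack=$ A end  input=end then bool $  — match end
step 3: stack=$ A  input=then bool $  — expand A ::= S bool
step 4: stack=$ bool S  input=then bool $  — expand S ::= K then
step 5: stack=$ bool then K  input=then bool $  — expand K ::= then
step 6: stack=$ bool then then  input=then bool $  — match then
step 7: stack=$ bool then  input=bool $  — error: top is terminal then but lookahead is bool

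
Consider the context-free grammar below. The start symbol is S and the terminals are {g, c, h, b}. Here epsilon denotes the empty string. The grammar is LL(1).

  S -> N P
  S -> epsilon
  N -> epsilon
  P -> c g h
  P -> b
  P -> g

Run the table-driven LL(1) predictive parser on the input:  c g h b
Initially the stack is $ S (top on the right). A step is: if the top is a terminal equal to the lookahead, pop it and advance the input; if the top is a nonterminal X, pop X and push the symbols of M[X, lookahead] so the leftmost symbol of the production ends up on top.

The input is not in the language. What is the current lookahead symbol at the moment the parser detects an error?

step 1: stack=$ S  input=c g h b $  — expand S -> N P
step 2: stack=$ P N  input=c g h b $  — expand N -> epsilon
step 3: stack=$ P  input=c g h b $  — expand P -> c g h
step 4: stack=$ h g c  input=c g h b $  — match c
step 5: stack=$ h g  input=g h b $  — match g
step 6: stack=$ h  input=h b $  — match h
step 7: stack=$  input=b $  — error: stack empty but input remains

b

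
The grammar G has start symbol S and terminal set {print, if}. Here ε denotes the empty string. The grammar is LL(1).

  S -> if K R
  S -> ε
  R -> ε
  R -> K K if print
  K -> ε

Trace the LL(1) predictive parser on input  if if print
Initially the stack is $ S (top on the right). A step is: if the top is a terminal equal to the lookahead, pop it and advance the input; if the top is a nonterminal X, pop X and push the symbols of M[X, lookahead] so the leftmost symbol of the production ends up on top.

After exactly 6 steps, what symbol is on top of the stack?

if

     Stack           Input          Action
  1  $ S             if if print $  expand S -> if K R
  2  $ R K if        if if print $  match if
  3  $ R K           if print $     expand K -> ε
  4  $ R             if print $     expand R -> K K if print
  5  $ print if K K  if print $     expand K -> ε
  6  $ print if K    if print $     expand K -> ε
Stack after step 6: $ print if (top = if).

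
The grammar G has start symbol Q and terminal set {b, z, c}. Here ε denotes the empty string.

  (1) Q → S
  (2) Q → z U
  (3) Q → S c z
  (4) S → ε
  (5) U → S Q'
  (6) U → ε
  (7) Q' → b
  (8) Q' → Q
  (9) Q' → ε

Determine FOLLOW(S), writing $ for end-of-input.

FIRST(S): from S→ε we get {ε}. So FIRST(S) = {ε}.
FIRST(Q): from Q→S we get {ε}; from Q→z U we get {z}; from Q→S c z we get {c}. So FIRST(Q) = {ε, c, z}.
FIRST(Q'): from Q'→b we get {b}; from Q'→Q we get {ε, c, z}; from Q'→ε we get {ε}. So FIRST(Q') = {ε, b, c, z}.
FIRST(U): from U→S Q' we get {ε, b, c, z}; from U→ε we get {ε}. So FIRST(U) = {ε, b, c, z}.
FOLLOW(Q) includes $ since Q is the start symbol.
FOLLOW(Q): in Q'→Q, the suffix after Q is empty, so FOLLOW(Q) ⊇ FOLLOW(Q') = {$}. Thus FOLLOW(Q) = {$}.
FOLLOW(U): in Q→z U, the suffix after U is empty, so FOLLOW(U) ⊇ FOLLOW(Q) = {$}. Thus FOLLOW(U) = {$}.
FOLLOW(S): in Q→S, the suffix after S is empty, so FOLLOW(S) ⊇ FOLLOW(Q) = {$}; in Q→S c z, S is followed by c z with FIRST {c}; in U→S Q', S is followed by Q' with FIRST {ε, b, c, z}; in U→S Q', the suffix after S is nullable, so FOLLOW(S) ⊇ FOLLOW(U) = {$}. Thus FOLLOW(S) = {$, b, c, z}.
FOLLOW(Q'): in U→S Q', the suffix after Q' is empty, so FOLLOW(Q') ⊇ FOLLOW(U) = {$}. Thus FOLLOW(Q') = {$}.

{$, b, c, z}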